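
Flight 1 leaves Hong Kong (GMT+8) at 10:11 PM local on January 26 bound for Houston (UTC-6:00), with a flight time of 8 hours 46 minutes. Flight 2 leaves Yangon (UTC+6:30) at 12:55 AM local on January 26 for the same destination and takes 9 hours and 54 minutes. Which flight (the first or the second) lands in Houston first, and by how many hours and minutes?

Flight 1 in UTC: 10:11 PM − 8:00 = 2:11 PM on Jan 26.
+8 hours and 46 minutes → arrive 10:57 PM UTC on Jan 26.
Flight 2 in UTC: 12:55 AM − 6:30 = 6:25 PM on Jan 25.
+9 hours and 54 minutes → arrive 4:19 AM UTC on Jan 26.
Flight 2 lands earlier by 18 hours 38 minutes.

the second, by 18 hours 38 minutes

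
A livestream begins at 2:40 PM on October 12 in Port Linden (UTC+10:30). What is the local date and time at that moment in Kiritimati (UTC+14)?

Kiritimati is 3:30 ahead of Port Linden.
Shift by the zone difference: 2:40 PM + 3:30 = 6:10 PM on Oct 12 in Kiritimati.

6:10 PM on October 12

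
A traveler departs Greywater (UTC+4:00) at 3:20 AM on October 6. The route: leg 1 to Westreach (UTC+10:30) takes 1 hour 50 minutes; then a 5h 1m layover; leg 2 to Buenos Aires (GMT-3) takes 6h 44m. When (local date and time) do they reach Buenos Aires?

9:55 AM on Oct 6

Convert departure to UTC: 3:20 AM − 4:00 = 11:20 PM UTC on Oct 5.
Add 1 hour 50 minutes leg 1 → 1:10 AM UTC (Oct 6).
Add 5 hours and 1 minute layover in Westreach → 6:11 AM UTC.
Add 6 hours and 44 minutes leg 2 → 12:55 PM UTC.
Buenos Aires is UTC−3:00, so local arrival = 12:55 PM − 3:00 = 9:55 AM on Oct 6.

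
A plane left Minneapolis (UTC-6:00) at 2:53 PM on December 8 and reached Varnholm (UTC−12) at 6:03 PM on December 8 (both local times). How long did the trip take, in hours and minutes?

Departure in UTC: 2:53 PM + 6:00 = 8:53 PM on Dec 8.
Arrival in UTC: 6:03 PM + 12:00 = 6:03 AM on Dec 9.
Elapsed = 6:03 AM − 8:53 PM (+1 day) = 9 hours 10 minutes.

9 hours 10 minutes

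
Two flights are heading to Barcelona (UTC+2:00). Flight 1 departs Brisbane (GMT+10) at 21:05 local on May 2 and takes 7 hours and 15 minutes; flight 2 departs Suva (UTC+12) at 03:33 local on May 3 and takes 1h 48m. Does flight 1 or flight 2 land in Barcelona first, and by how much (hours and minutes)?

the second, by 59 minutes

Flight 1 in UTC: 21:05 − 10:00 = 11:05 on May 2.
+7 hours 15 minutes → arrive 18:20 UTC on May 2.
Flight 2 in UTC: 03:33 − 12:00 = 15:33 on May 2.
+1 hour 48 minutes → arrive 17:21 UTC on May 2.
Flight 2 lands earlier by 59 minutes.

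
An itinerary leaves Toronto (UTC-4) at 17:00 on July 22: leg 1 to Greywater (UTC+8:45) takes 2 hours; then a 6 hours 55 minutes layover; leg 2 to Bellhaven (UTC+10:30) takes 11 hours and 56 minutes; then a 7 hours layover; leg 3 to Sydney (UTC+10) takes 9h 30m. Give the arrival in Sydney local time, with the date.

Convert departure to UTC: 17:00 + 4:00 = 21:00 UTC on Jul 22.
Add 2 hours leg 1 → 23:00 UTC.
Add 6 hours and 55 minutes layover in Greywater → 05:55 UTC (Jul 23).
Add 11 hours and 56 minutes leg 2 → 17:51 UTC.
Add 7 hours layover in Bellhaven → 00:51 UTC (Jul 24).
Add 9 hours 30 minutes leg 3 → 10:21 UTC.
Sydney is UTC+10:00, so local arrival = 10:21 + 10:00 = 20:21 on Jul 24.

20:21 on Jul 24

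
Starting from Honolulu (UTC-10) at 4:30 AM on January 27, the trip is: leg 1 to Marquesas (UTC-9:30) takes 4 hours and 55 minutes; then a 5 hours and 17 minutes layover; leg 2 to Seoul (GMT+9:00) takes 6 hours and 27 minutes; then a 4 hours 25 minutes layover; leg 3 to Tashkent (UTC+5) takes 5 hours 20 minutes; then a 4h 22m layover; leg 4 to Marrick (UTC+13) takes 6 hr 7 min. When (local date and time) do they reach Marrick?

Convert departure to UTC: 4:30 AM + 10:00 = 2:30 PM UTC on Jan 27.
Add 4 hours and 55 minutes leg 1 → 7:25 PM UTC.
Add 5 hours and 17 minutes layover in Marquesas → 12:42 AM UTC (Jan 28).
Add 6 hours and 27 minutes leg 2 → 7:09 AM UTC.
Add 4 hours 25 minutes layover in Seoul → 11:34 AM UTC.
Add 5 hours and 20 minutes leg 3 → 4:54 PM UTC.
Add 4 hours 22 minutes layover in Tashkent → 9:16 PM UTC.
Add 6 hours and 7 minutes leg 4 → 3:23 AM UTC (Jan 29).
Marrick is UTC+13:00, so local arrival = 3:23 AM + 13:00 = 4:23 PM on Jan 29.

4:23 PM on January 29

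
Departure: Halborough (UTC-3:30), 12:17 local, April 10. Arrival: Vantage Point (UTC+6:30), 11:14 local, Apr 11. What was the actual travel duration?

12 hours 57 minutes

Departure in UTC: 12:17 + 3:30 = 15:47 on Apr 10.
Arrival in UTC: 11:14 − 6:30 = 04:44 on Apr 11.
Elapsed = 04:44 − 15:47 (+1 day) = 12 hours 57 minutes.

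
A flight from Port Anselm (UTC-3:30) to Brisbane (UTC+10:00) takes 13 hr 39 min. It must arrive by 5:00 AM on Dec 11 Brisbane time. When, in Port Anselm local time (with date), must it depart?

Target arrival in UTC: 5:00 AM − 10:00 = 7:00 PM on Dec 10.
Subtract 13 hours 39 minutes → departure 5:21 AM UTC on Dec 10.
Port Anselm is UTC−3:30: 5:21 AM − 3:30 = 1:51 AM on Dec 10.

1:51 AM on December 10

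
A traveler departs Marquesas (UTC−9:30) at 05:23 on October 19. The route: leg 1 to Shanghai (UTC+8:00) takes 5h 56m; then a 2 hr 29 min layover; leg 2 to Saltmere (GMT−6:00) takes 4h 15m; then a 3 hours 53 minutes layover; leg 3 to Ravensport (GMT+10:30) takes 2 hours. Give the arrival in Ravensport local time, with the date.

19:56 on Oct 20

Convert departure to UTC: 05:23 + 9:30 = 14:53 UTC on Oct 19.
Add 5 hours and 56 minutes leg 1 → 20:49 UTC.
Add 2 hours and 29 minutes layover in Shanghai → 23:18 UTC.
Add 4 hours and 15 minutes leg 2 → 03:33 UTC (Oct 20).
Add 3 hours 53 minutes layover in Saltmere → 07:26 UTC.
Add 2 hours leg 3 → 09:26 UTC.
Ravensport is UTC+10:30, so local arrival = 09:26 + 10:30 = 19:56 on Oct 20.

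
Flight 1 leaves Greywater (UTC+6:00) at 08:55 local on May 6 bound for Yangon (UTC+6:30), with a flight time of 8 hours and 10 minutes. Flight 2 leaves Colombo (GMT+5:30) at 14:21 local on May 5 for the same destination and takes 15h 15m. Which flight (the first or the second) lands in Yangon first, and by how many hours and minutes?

the second, by 10 hours 59 minutes

Flight 1 in UTC: 08:55 − 6:00 = 02:55 on May 6.
+8 hours and 10 minutes → arrive 11:05 UTC on May 6.
Flight 2 in UTC: 14:21 − 5:30 = 08:51 on May 5.
+15 hours 15 minutes → arrive 00:06 UTC on May 6.
Flight 2 lands earlier by 10 hours 59 minutes.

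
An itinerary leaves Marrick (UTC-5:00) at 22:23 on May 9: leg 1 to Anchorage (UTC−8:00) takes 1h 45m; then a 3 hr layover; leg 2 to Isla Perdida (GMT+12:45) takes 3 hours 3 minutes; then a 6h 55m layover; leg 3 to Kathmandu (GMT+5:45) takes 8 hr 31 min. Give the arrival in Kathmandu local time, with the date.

Convert departure to UTC: 22:23 + 5:00 = 03:23 UTC on May 10.
Add 1 hour and 45 minutes leg 1 → 05:08 UTC.
Add 3 hours layover in Anchorage → 08:08 UTC.
Add 3 hours 3 minutes leg 2 → 11:11 UTC.
Add 6 hours 55 minutes layover in Isla Perdida → 18:06 UTC.
Add 8 hours 31 minutes leg 3 → 02:37 UTC (May 11).
Kathmandu is UTC+5:45, so local arrival = 02:37 + 5:45 = 08:22 on May 11.

08:22 on May 11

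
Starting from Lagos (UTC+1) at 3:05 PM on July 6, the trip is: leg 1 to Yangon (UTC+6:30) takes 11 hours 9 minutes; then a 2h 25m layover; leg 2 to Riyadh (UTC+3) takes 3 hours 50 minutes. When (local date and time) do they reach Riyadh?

10:29 AM on Jul 7

Convert departure to UTC: 3:05 PM − 1:00 = 2:05 PM UTC on Jul 6.
Add 11 hours and 9 minutes leg 1 → 1:14 AM UTC (Jul 7).
Add 2 hours 25 minutes layover in Yangon → 3:39 AM UTC.
Add 3 hours and 50 minutes leg 2 → 7:29 AM UTC.
Riyadh is UTC+3:00, so local arrival = 7:29 AM + 3:00 = 10:29 AM on Jul 7.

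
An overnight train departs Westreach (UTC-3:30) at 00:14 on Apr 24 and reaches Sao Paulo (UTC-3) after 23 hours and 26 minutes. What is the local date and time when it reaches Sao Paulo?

00:10 on Apr 25

Convert departure to UTC: 00:14 + 3:30 = 03:44 UTC on Apr 24.
Add 23 hours 26 minutes travel time → 03:10 UTC (Apr 25).
Sao Paulo is UTC−3:00, so local arrival = 03:10 − 3:00 = 00:10 on Apr 25.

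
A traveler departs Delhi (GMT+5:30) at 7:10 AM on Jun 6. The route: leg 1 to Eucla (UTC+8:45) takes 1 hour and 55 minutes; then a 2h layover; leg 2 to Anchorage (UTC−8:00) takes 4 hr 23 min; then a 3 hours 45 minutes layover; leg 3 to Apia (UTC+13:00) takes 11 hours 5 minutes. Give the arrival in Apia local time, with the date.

1:48 PM on June 7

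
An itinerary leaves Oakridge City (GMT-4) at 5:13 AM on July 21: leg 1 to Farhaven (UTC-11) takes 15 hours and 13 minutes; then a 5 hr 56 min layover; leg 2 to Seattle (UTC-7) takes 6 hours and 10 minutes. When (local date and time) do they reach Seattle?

5:32 AM on July 22

Convert departure to UTC: 5:13 AM + 4:00 = 9:13 AM UTC on Jul 21.
Add 15 hours and 13 minutes leg 1 → 12:26 AM UTC (Jul 22).
Add 5 hours and 56 minutes layover in Farhaven → 6:22 AM UTC.
Add 6 hours 10 minutes leg 2 → 12:32 PM UTC.
Seattle is UTC−7:00, so local arrival = 12:32 PM − 7:00 = 5:32 AM on Jul 22.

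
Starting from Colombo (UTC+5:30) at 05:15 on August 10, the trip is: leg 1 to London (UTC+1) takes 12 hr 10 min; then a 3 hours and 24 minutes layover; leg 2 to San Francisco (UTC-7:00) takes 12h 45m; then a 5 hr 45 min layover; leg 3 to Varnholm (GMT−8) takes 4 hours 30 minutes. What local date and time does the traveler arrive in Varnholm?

06:19 on Aug 11

Convert departure to UTC: 05:15 − 5:30 = 23:45 UTC on Aug 9.
Add 12 hours 10 minutes leg 1 → 11:55 UTC (Aug 10).
Add 3 hours 24 minutes layover in London → 15:19 UTC.
Add 12 hours and 45 minutes leg 2 → 04:04 UTC (Aug 11).
Add 5 hours and 45 minutes layover in San Francisco → 09:49 UTC.
Add 4 hours and 30 minutes leg 3 → 14:19 UTC.
Varnholm is UTC−8:00, so local arrival = 14:19 − 8:00 = 06:19 on Aug 11.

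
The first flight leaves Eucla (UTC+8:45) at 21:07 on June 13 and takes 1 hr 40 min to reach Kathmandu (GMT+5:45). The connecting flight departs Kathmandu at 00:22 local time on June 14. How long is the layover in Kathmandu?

4 hours 35 minutes

Convert departure to UTC: 21:07 − 8:45 = 12:22 UTC on Jun 13.
Add 1 hour 40 minutes flight time → 14:02 UTC.
Kathmandu is UTC+5:45, so local arrival = 14:02 + 5:45 = 19:47 on Jun 13.
Layover = 00:22 − 19:47 (+1 day) = 4 hours 35 minutes.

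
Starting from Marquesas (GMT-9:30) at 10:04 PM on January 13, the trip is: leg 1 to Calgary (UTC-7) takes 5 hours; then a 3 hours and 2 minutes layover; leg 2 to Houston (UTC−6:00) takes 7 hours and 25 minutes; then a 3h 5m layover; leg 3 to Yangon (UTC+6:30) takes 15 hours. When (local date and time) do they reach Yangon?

Convert departure to UTC: 10:04 PM + 9:30 = 7:34 AM UTC on Jan 14.
Add 5 hours leg 1 → 12:34 PM UTC.
Add 3 hours and 2 minutes layover in Calgary → 3:36 PM UTC.
Add 7 hours 25 minutes leg 2 → 11:01 PM UTC.
Add 3 hours 5 minutes layover in Houston → 2:06 AM UTC (Jan 15).
Add 15 hours leg 3 → 5:06 PM UTC.
Yangon is UTC+6:30, so local arrival = 5:06 PM + 6:30 = 11:36 PM on Jan 15.

11:36 PM on Jan 15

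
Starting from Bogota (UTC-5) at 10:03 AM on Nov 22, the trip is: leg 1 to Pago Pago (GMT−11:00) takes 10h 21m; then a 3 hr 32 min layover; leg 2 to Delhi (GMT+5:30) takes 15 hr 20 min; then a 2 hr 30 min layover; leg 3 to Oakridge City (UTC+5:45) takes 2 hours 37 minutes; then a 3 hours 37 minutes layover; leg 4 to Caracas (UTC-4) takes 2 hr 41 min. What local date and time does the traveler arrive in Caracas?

3:41 AM on November 24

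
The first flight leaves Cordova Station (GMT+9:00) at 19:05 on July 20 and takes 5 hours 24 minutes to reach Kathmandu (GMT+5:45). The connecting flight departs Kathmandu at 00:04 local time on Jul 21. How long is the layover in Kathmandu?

2 hours 50 minutes

Convert departure to UTC: 19:05 − 9:00 = 10:05 UTC on Jul 20.
Add 5 hours 24 minutes flight time → 15:29 UTC.
Kathmandu is UTC+5:45, so local arrival = 15:29 + 5:45 = 21:14 on Jul 20.
Layover = 00:04 − 21:14 (+1 day) = 2 hours 50 minutes.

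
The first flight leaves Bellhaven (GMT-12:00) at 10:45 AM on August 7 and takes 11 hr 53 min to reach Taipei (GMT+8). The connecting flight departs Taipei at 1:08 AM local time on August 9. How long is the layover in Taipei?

6 hours 30 minutes

Convert departure to UTC: 10:45 AM + 12:00 = 10:45 PM UTC on Aug 7.
Add 11 hours and 53 minutes flight time → 10:38 AM UTC (Aug 8).
Taipei is UTC+8:00, so local arrival = 10:38 AM + 8:00 = 6:38 PM on Aug 8.
Layover = 1:08 AM − 6:38 PM (+1 day) = 6 hours 30 minutes.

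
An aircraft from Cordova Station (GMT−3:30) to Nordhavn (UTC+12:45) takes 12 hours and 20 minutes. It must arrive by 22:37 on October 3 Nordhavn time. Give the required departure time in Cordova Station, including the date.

18:02 on October 2

Target arrival in UTC: 22:37 − 12:45 = 09:52 on Oct 3.
Subtract 12 hours 20 minutes → departure 21:32 UTC on Oct 2.
Cordova Station is UTC−3:30: 21:32 − 3:30 = 18:02 on Oct 2.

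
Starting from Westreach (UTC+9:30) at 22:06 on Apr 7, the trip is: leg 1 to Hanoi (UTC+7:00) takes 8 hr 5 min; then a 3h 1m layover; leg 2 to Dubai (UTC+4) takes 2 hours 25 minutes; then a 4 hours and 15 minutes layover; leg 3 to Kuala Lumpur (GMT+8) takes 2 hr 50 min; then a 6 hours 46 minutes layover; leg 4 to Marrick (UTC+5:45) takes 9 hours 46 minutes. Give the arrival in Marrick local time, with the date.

07:29 on Apr 9

Convert departure to UTC: 22:06 − 9:30 = 12:36 UTC on Apr 7.
Add 8 hours 5 minutes leg 1 → 20:41 UTC.
Add 3 hours and 1 minute layover in Hanoi → 23:42 UTC.
Add 2 hours and 25 minutes leg 2 → 02:07 UTC (Apr 8).
Add 4 hours 15 minutes layover in Dubai → 06:22 UTC.
Add 2 hours 50 minutes leg 3 → 09:12 UTC.
Add 6 hours and 46 minutes layover in Kuala Lumpur → 15:58 UTC.
Add 9 hours and 46 minutes leg 4 → 01:44 UTC (Apr 9).
Marrick is UTC+5:45, so local arrival = 01:44 + 5:45 = 07:29 on Apr 9.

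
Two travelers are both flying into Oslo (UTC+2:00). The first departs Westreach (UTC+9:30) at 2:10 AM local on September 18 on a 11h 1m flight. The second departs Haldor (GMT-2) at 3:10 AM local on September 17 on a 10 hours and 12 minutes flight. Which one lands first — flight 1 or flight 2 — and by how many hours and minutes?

Flight 1 in UTC: 2:10 AM − 9:30 = 4:40 PM on Sep 17.
+11 hours and 1 minute → arrive 3:41 AM UTC on Sep 18.
Flight 2 in UTC: 3:10 AM + 2:00 = 5:10 AM on Sep 17.
+10 hours and 12 minutes → arrive 3:22 PM UTC on Sep 17.
Flight 2 lands earlier by 12 hours 19 minutes.

the second, by 12 hours 19 minutes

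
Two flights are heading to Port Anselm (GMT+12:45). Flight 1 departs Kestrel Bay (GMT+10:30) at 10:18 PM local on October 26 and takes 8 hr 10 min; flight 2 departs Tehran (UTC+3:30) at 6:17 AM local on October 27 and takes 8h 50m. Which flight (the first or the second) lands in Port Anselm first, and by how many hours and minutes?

the first, by 15 hours 39 minutes

Flight 1 in UTC: 10:18 PM − 10:30 = 11:48 AM on Oct 26.
+8 hours 10 minutes → arrive 7:58 PM UTC on Oct 26.
Flight 2 in UTC: 6:17 AM − 3:30 = 2:47 AM on Oct 27.
+8 hours and 50 minutes → arrive 11:37 AM UTC on Oct 27.
Flight 1 lands earlier by 15 hours 39 minutes.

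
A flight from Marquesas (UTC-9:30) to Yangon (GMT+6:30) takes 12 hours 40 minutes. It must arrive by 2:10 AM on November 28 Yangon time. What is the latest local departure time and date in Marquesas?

Target arrival in UTC: 2:10 AM − 6:30 = 7:40 PM on Nov 27.
Subtract 12 hours 40 minutes → departure 7:00 AM UTC on Nov 27.
Marquesas is UTC−9:30: 7:00 AM − 9:30 = 9:30 PM on Nov 26.

9:30 PM on November 26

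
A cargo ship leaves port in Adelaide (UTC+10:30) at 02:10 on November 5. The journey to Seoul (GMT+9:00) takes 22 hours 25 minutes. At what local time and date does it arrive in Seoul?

Convert departure to UTC: 02:10 − 10:30 = 15:40 UTC on Nov 4.
Add 22 hours and 25 minutes travel time → 14:05 UTC (Nov 5).
Seoul is UTC+9:00, so local arrival = 14:05 + 9:00 = 23:05 on Nov 5.

23:05 on November 5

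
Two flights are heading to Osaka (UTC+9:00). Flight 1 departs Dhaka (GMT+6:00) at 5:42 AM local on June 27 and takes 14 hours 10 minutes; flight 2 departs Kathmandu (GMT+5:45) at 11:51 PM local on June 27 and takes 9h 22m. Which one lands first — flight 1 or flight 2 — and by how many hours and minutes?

Flight 1 in UTC: 5:42 AM − 6:00 = 11:42 PM on Jun 26.
+14 hours 10 minutes → arrive 1:52 PM UTC on Jun 27.
Flight 2 in UTC: 11:51 PM − 5:45 = 6:06 PM on Jun 27.
+9 hours 22 minutes → arrive 3:28 AM UTC on Jun 28.
Flight 1 lands earlier by 13 hours 36 minutes.

the first, by 13 hours 36 minutes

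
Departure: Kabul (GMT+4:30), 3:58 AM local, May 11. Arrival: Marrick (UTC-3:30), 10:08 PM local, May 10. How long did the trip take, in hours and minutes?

2 hours 10 minutes

Departure in UTC: 3:58 AM − 4:30 = 11:28 PM on May 10.
Arrival in UTC: 10:08 PM + 3:30 = 1:38 AM on May 11.
Elapsed = 1:38 AM − 11:28 PM (+1 day) = 2 hours 10 minutes.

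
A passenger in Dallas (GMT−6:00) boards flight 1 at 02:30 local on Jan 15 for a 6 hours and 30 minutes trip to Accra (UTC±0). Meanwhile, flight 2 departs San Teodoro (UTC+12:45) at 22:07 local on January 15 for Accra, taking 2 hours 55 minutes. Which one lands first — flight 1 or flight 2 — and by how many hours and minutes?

the second, by 2 hours 43 minutes

Flight 1 in UTC: 02:30 + 6:00 = 08:30 on Jan 15.
+6 hours and 30 minutes → arrive 15:00 UTC on Jan 15.
Flight 2 in UTC: 22:07 − 12:45 = 09:22 on Jan 15.
+2 hours and 55 minutes → arrive 12:17 UTC on Jan 15.
Flight 2 lands earlier by 2 hours 43 minutes.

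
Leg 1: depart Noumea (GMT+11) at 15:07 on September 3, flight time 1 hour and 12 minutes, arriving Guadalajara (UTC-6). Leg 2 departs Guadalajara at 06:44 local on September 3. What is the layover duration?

Convert departure to UTC: 15:07 − 11:00 = 04:07 UTC on Sep 3.
Add 1 hour and 12 minutes flight time → 05:19 UTC.
Guadalajara is UTC−6:00, so local arrival = 05:19 − 6:00 = 23:19 on Sep 2.
Layover = 06:44 − 23:19 (+1 day) = 7 hours 25 minutes.

7 hours 25 minutes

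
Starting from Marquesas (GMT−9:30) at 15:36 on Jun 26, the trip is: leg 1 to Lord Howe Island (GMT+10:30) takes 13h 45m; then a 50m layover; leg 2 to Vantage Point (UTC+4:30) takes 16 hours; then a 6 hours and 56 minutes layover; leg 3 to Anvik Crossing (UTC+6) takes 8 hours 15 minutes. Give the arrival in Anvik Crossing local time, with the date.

04:52 on June 29

Convert departure to UTC: 15:36 + 9:30 = 01:06 UTC on Jun 27.
Add 13 hours and 45 minutes leg 1 → 14:51 UTC.
Add 50 minutes layover in Lord Howe Island → 15:41 UTC.
Add 16 hours leg 2 → 07:41 UTC (Jun 28).
Add 6 hours 56 minutes layover in Vantage Point → 14:37 UTC.
Add 8 hours and 15 minutes leg 3 → 22:52 UTC.
Anvik Crossing is UTC+6:00, so local arrival = 22:52 + 6:00 = 04:52 on Jun 29.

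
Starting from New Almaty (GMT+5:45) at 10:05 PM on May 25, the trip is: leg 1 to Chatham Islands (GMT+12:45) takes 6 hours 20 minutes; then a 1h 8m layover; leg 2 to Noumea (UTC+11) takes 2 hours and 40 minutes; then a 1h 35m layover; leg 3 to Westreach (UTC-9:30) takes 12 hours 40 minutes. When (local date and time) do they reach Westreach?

7:13 AM on May 26

Convert departure to UTC: 10:05 PM − 5:45 = 4:20 PM UTC on May 25.
Add 6 hours and 20 minutes leg 1 → 10:40 PM UTC.
Add 1 hour and 8 minutes layover in Chatham Islands → 11:48 PM UTC.
Add 2 hours and 40 minutes leg 2 → 2:28 AM UTC (May 26).
Add 1 hour 35 minutes layover in Noumea → 4:03 AM UTC.
Add 12 hours 40 minutes leg 3 → 4:43 PM UTC.
Westreach is UTC−9:30, so local arrival = 4:43 PM − 9:30 = 7:13 AM on May 26.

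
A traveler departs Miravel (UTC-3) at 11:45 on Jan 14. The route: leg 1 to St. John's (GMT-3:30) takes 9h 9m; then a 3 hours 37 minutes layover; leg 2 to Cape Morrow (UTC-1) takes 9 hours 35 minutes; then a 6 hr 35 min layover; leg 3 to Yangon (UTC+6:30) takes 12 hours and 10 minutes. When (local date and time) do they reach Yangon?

Convert departure to UTC: 11:45 + 3:00 = 14:45 UTC on Jan 14.
Add 9 hours and 9 minutes leg 1 → 23:54 UTC.
Add 3 hours 37 minutes layover in St. John's → 03:31 UTC (Jan 15).
Add 9 hours 35 minutes leg 2 → 13:06 UTC.
Add 6 hours and 35 minutes layover in Cape Morrow → 19:41 UTC.
Add 12 hours and 10 minutes leg 3 → 07:51 UTC (Jan 16).
Yangon is UTC+6:30, so local arrival = 07:51 + 6:30 = 14:21 on Jan 16.

14:21 on January 16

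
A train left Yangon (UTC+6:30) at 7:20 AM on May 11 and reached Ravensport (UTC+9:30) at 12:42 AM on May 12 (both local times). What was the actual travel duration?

Departure in UTC: 7:20 AM − 6:30 = 12:50 AM on May 11.
Arrival in UTC: 12:42 AM − 9:30 = 3:12 PM on May 11.
Elapsed = 3:12 PM − 12:50 AM = 14 hours 22 minutes.

14 hours 22 minutes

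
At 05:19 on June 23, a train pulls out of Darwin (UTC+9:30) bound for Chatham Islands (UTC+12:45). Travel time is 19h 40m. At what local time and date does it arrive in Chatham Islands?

04:14 on June 24

Convert departure to UTC: 05:19 − 9:30 = 19:49 UTC on Jun 22.
Add 19 hours 40 minutes travel time → 15:29 UTC (Jun 23).
Chatham Islands is UTC+12:45, so local arrival = 15:29 + 12:45 = 04:14 on Jun 24.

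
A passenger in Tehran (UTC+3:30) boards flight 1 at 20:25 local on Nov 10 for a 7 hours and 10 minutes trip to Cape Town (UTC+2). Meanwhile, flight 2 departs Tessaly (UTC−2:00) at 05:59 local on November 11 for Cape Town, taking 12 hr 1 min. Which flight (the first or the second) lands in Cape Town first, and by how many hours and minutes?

the first, by 19 hours 55 minutes

Flight 1 in UTC: 20:25 − 3:30 = 16:55 on Nov 10.
+7 hours 10 minutes → arrive 00:05 UTC on Nov 11.
Flight 2 in UTC: 05:59 + 2:00 = 07:59 on Nov 11.
+12 hours 1 minute → arrive 20:00 UTC on Nov 11.
Flight 1 lands earlier by 19 hours 55 minutes.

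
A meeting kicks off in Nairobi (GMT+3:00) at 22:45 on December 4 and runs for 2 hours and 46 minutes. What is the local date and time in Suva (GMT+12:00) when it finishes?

10:31 on December 5

Convert start to UTC: 22:45 − 3:00 = 19:45 UTC on Dec 4.
Add 2 hours and 46 minutes duration → 22:31 UTC.
Suva is UTC+12:00, so local end time = 22:31 + 12:00 = 10:31 on Dec 5.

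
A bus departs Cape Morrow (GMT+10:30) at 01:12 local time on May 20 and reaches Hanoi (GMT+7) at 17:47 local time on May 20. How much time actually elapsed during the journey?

20 hours 5 minutes

Departure in UTC: 01:12 − 10:30 = 14:42 on May 19.
Arrival in UTC: 17:47 − 7:00 = 10:47 on May 20.
Elapsed = 10:47 − 14:42 (+1 day) = 20 hours 5 minutes.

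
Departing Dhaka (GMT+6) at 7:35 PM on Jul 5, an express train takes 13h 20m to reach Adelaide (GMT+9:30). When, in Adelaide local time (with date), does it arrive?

12:25 PM on July 6

Convert departure to UTC: 7:35 PM − 6:00 = 1:35 PM UTC on Jul 5.
Add 13 hours 20 minutes travel time → 2:55 AM UTC (Jul 6).
Adelaide is UTC+9:30, so local arrival = 2:55 AM + 9:30 = 12:25 PM on Jul 6.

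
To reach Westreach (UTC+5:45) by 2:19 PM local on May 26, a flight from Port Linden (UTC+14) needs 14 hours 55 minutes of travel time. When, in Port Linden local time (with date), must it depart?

7:39 AM on May 26

Target arrival in UTC: 2:19 PM − 5:45 = 8:34 AM on May 26.
Subtract 14 hours 55 minutes → departure 5:39 PM UTC on May 25.
Port Linden is UTC+14:00: 5:39 PM + 14:00 = 7:39 AM on May 26.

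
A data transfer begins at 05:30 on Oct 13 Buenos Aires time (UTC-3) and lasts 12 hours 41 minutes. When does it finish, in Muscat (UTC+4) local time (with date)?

Convert start to UTC: 05:30 + 3:00 = 08:30 UTC on Oct 13.
Add 12 hours and 41 minutes duration → 21:11 UTC.
Muscat is UTC+4:00, so local end time = 21:11 + 4:00 = 01:11 on Oct 14.

01:11 on October 14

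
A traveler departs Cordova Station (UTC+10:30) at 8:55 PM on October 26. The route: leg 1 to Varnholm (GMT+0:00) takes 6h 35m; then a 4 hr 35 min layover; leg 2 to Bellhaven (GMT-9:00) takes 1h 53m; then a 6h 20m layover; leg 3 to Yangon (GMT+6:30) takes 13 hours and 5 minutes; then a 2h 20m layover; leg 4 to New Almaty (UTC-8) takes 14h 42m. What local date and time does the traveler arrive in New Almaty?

3:55 AM on Oct 28

Convert departure to UTC: 8:55 PM − 10:30 = 10:25 AM UTC on Oct 26.
Add 6 hours and 35 minutes leg 1 → 5:00 PM UTC.
Add 4 hours and 35 minutes layover in Varnholm → 9:35 PM UTC.
Add 1 hour and 53 minutes leg 2 → 11:28 PM UTC.
Add 6 hours 20 minutes layover in Bellhaven → 5:48 AM UTC (Oct 27).
Add 13 hours and 5 minutes leg 3 → 6:53 PM UTC.
Add 2 hours and 20 minutes layover in Yangon → 9:13 PM UTC.
Add 14 hours 42 minutes leg 4 → 11:55 AM UTC (Oct 28).
New Almaty is UTC−8:00, so local arrival = 11:55 AM − 8:00 = 3:55 AM on Oct 28.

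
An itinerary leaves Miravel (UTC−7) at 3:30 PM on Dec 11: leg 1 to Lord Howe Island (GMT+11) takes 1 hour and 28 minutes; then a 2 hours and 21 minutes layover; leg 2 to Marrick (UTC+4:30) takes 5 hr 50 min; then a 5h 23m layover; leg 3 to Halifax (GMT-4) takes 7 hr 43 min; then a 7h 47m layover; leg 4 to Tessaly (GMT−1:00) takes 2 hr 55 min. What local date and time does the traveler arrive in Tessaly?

Convert departure to UTC: 3:30 PM + 7:00 = 10:30 PM UTC on Dec 11.
Add 1 hour and 28 minutes leg 1 → 11:58 PM UTC.
Add 2 hours and 21 minutes layover in Lord Howe Island → 2:19 AM UTC (Dec 12).
Add 5 hours and 50 minutes leg 2 → 8:09 AM UTC.
Add 5 hours 23 minutes layover in Marrick → 1:32 PM UTC.
Add 7 hours and 43 minutes leg 3 → 9:15 PM UTC.
Add 7 hours 47 minutes layover in Halifax → 5:02 AM UTC (Dec 13).
Add 2 hours and 55 minutes leg 4 → 7:57 AM UTC.
Tessaly is UTC−1:00, so local arrival = 7:57 AM − 1:00 = 6:57 AM on Dec 13.

6:57 AM on December 13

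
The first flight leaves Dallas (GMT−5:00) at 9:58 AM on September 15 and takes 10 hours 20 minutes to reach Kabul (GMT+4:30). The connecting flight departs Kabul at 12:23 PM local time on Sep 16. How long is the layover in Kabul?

6 hours 35 minutes

Convert departure to UTC: 9:58 AM + 5:00 = 2:58 PM UTC on Sep 15.
Add 10 hours and 20 minutes flight time → 1:18 AM UTC (Sep 16).
Kabul is UTC+4:30, so local arrival = 1:18 AM + 4:30 = 5:48 AM on Sep 16.
Layover = 12:23 PM − 5:48 AM = 6 hours 35 minutes.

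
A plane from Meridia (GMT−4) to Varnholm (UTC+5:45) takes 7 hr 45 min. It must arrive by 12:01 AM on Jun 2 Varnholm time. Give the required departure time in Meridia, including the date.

6:31 AM on June 1

Target arrival in UTC: 12:01 AM − 5:45 = 6:16 PM on Jun 1.
Subtract 7 hours 45 minutes → departure 10:31 AM UTC on Jun 1.
Meridia is UTC−4:00: 10:31 AM − 4:00 = 6:31 AM on Jun 1.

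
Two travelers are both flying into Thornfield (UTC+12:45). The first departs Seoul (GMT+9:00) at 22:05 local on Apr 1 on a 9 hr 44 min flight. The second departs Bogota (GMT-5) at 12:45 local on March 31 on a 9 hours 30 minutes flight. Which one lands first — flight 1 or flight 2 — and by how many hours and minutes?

the second, by 19 hours 34 minutes

Flight 1 in UTC: 22:05 − 9:00 = 13:05 on Apr 1.
+9 hours 44 minutes → arrive 22:49 UTC on Apr 1.
Flight 2 in UTC: 12:45 + 5:00 = 17:45 on Mar 31.
+9 hours and 30 minutes → arrive 03:15 UTC on Apr 1.
Flight 2 lands earlier by 19 hours 34 minutes.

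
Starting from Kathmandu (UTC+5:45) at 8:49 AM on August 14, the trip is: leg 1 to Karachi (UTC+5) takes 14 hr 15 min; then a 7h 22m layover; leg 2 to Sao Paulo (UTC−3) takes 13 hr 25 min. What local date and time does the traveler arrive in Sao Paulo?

11:06 AM on Aug 15

Convert departure to UTC: 8:49 AM − 5:45 = 3:04 AM UTC on Aug 14.
Add 14 hours and 15 minutes leg 1 → 5:19 PM UTC.
Add 7 hours and 22 minutes layover in Karachi → 12:41 AM UTC (Aug 15).
Add 13 hours 25 minutes leg 2 → 2:06 PM UTC.
Sao Paulo is UTC−3:00, so local arrival = 2:06 PM − 3:00 = 11:06 AM on Aug 15.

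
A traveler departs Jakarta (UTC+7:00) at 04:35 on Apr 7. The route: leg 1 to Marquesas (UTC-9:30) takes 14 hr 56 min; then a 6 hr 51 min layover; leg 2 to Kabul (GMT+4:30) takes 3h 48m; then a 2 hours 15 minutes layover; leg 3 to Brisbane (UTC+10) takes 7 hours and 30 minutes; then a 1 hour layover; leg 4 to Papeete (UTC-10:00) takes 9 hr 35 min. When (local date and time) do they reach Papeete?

09:30 on April 8

Convert departure to UTC: 04:35 − 7:00 = 21:35 UTC on Apr 6.
Add 14 hours 56 minutes leg 1 → 12:31 UTC (Apr 7).
Add 6 hours and 51 minutes layover in Marquesas → 19:22 UTC.
Add 3 hours and 48 minutes leg 2 → 23:10 UTC.
Add 2 hours and 15 minutes layover in Kabul → 01:25 UTC (Apr 8).
Add 7 hours and 30 minutes leg 3 → 08:55 UTC.
Add 1 hour layover in Brisbane → 09:55 UTC.
Add 9 hours 35 minutes leg 4 → 19:30 UTC.
Papeete is UTC−10:00, so local arrival = 19:30 − 10:00 = 09:30 on Apr 8.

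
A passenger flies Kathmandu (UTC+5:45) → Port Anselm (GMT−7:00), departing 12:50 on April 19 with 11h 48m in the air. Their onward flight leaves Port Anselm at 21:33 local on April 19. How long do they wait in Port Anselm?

Convert departure to UTC: 12:50 − 5:45 = 07:05 UTC on Apr 19.
Add 11 hours 48 minutes flight time → 18:53 UTC.
Port Anselm is UTC−7:00, so local arrival = 18:53 − 7:00 = 11:53 on Apr 19.
Layover = 21:33 − 11:53 = 9 hours 40 minutes.

9 hours 40 minutes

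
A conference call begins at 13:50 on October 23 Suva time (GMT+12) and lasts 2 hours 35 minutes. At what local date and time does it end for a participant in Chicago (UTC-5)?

23:25 on Oct 22

Chicago is 17:00 behind Suva.
After 2 hours 35 minutes it is 16:25 in Suva.
Shift by the zone difference: 16:25 − 17:00 = 23:25 on Oct 22 in Chicago.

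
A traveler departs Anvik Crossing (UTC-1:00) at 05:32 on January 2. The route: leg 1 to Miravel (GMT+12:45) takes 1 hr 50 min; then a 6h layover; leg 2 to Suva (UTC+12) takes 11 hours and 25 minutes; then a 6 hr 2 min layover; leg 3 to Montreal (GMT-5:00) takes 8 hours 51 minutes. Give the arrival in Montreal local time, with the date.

11:40 on Jan 3

Convert departure to UTC: 05:32 + 1:00 = 06:32 UTC on Jan 2.
Add 1 hour 50 minutes leg 1 → 08:22 UTC.
Add 6 hours layover in Miravel → 14:22 UTC.
Add 11 hours 25 minutes leg 2 → 01:47 UTC (Jan 3).
Add 6 hours and 2 minutes layover in Suva → 07:49 UTC.
Add 8 hours and 51 minutes leg 3 → 16:40 UTC.
Montreal is UTC−5:00, so local arrival = 16:40 − 5:00 = 11:40 on Jan 3.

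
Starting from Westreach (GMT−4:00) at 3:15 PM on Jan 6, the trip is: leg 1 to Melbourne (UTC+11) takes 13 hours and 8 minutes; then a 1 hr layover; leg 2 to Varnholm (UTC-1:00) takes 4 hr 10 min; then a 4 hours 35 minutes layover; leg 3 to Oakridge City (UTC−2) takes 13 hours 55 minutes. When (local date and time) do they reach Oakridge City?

6:03 AM on January 8

Convert departure to UTC: 3:15 PM + 4:00 = 7:15 PM UTC on Jan 6.
Add 13 hours and 8 minutes leg 1 → 8:23 AM UTC (Jan 7).
Add 1 hour layover in Melbourne → 9:23 AM UTC.
Add 4 hours 10 minutes leg 2 → 1:33 PM UTC.
Add 4 hours 35 minutes layover in Varnholm → 6:08 PM UTC.
Add 13 hours 55 minutes leg 3 → 8:03 AM UTC (Jan 8).
Oakridge City is UTC−2:00, so local arrival = 8:03 AM − 2:00 = 6:03 AM on Jan 8.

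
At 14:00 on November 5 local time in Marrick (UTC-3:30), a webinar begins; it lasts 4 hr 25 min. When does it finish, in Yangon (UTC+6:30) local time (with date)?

04:25 on Nov 6

Yangon is 10:00 ahead of Marrick.
After 4 hours and 25 minutes it is 18:25 in Marrick.
Shift by the zone difference: 18:25 + 10:00 = 04:25 on Nov 6 in Yangon.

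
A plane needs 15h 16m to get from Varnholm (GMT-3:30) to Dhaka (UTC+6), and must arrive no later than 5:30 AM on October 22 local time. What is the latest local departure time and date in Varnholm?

Target arrival in UTC: 5:30 AM − 6:00 = 11:30 PM on Oct 21.
Subtract 15 hours 16 minutes → departure 8:14 AM UTC on Oct 21.
Varnholm is UTC−3:30: 8:14 AM − 3:30 = 4:44 AM on Oct 21.

4:44 AM on October 21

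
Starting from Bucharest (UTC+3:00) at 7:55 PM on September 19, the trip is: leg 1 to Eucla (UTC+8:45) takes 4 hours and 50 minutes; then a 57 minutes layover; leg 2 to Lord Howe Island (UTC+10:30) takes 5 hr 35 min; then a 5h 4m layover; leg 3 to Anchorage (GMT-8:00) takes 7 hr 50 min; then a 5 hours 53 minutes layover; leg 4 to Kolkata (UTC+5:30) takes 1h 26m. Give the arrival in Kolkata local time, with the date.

6:00 AM on Sep 21

Convert departure to UTC: 7:55 PM − 3:00 = 4:55 PM UTC on Sep 19.
Add 4 hours 50 minutes leg 1 → 9:45 PM UTC.
Add 57 minutes layover in Eucla → 10:42 PM UTC.
Add 5 hours and 35 minutes leg 2 → 4:17 AM UTC (Sep 20).
Add 5 hours 4 minutes layover in Lord Howe Island → 9:21 AM UTC.
Add 7 hours and 50 minutes leg 3 → 5:11 PM UTC.
Add 5 hours and 53 minutes layover in Anchorage → 11:04 PM UTC.
Add 1 hour and 26 minutes leg 4 → 12:30 AM UTC (Sep 21).
Kolkata is UTC+5:30, so local arrival = 12:30 AM + 5:30 = 6:00 AM on Sep 21.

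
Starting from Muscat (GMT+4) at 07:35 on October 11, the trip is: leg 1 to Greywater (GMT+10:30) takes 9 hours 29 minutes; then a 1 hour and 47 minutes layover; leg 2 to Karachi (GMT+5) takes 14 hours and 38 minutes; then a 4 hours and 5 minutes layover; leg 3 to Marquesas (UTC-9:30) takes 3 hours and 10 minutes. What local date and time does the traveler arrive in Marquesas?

03:14 on October 12

Convert departure to UTC: 07:35 − 4:00 = 03:35 UTC on Oct 11.
Add 9 hours 29 minutes leg 1 → 13:04 UTC.
Add 1 hour 47 minutes layover in Greywater → 14:51 UTC.
Add 14 hours 38 minutes leg 2 → 05:29 UTC (Oct 12).
Add 4 hours 5 minutes layover in Karachi → 09:34 UTC.
Add 3 hours 10 minutes leg 3 → 12:44 UTC.
Marquesas is UTC−9:30, so local arrival = 12:44 − 9:30 = 03:14 on Oct 12.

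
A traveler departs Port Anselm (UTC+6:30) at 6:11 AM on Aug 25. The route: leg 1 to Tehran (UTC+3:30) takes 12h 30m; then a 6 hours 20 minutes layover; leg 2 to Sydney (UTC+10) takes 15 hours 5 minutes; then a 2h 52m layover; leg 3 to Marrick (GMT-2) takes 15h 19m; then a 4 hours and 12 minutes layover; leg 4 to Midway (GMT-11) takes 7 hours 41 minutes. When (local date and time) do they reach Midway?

Convert departure to UTC: 6:11 AM − 6:30 = 11:41 PM UTC on Aug 24.
Add 12 hours 30 minutes leg 1 → 12:11 PM UTC (Aug 25).
Add 6 hours and 20 minutes layover in Tehran → 6:31 PM UTC.
Add 15 hours 5 minutes leg 2 → 9:36 AM UTC (Aug 26).
Add 2 hours and 52 minutes layover in Sydney → 12:28 PM UTC.
Add 15 hours and 19 minutes leg 3 → 3:47 AM UTC (Aug 27).
Add 4 hours 12 minutes layover in Marrick → 7:59 AM UTC.
Add 7 hours 41 minutes leg 4 → 3:40 PM UTC.
Midway is UTC−11:00, so local arrival = 3:40 PM − 11:00 = 4:40 AM on Aug 27.

4:40 AM on Aug 27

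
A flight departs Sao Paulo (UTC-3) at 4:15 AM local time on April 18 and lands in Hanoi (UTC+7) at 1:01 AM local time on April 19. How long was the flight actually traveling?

Hanoi is 10:00 ahead of Sao Paulo.
Clock-face elapsed time (ignoring zones) is 20 hours 46 minutes.
Actual elapsed = 20 hours 46 minutes − 10:00 = 10 hours 46 minutes.

10 hours 46 minutes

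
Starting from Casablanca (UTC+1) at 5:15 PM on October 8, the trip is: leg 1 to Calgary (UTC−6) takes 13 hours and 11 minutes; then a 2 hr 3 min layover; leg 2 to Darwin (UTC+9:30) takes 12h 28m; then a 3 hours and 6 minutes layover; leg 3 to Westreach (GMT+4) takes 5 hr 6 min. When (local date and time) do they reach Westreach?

8:09 AM on October 10

Convert departure to UTC: 5:15 PM − 1:00 = 4:15 PM UTC on Oct 8.
Add 13 hours and 11 minutes leg 1 → 5:26 AM UTC (Oct 9).
Add 2 hours 3 minutes layover in Calgary → 7:29 AM UTC.
Add 12 hours 28 minutes leg 2 → 7:57 PM UTC.
Add 3 hours 6 minutes layover in Darwin → 11:03 PM UTC.
Add 5 hours and 6 minutes leg 3 → 4:09 AM UTC (Oct 10).
Westreach is UTC+4:00, so local arrival = 4:09 AM + 4:00 = 8:09 AM on Oct 10.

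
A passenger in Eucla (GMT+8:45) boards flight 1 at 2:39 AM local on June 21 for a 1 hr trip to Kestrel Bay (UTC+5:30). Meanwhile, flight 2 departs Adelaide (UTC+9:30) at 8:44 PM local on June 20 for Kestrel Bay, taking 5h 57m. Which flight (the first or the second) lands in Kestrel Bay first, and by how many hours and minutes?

Flight 1 in UTC: 2:39 AM − 8:45 = 5:54 PM on Jun 20.
+1 hour → arrive 6:54 PM UTC on Jun 20.
Flight 2 in UTC: 8:44 PM − 9:30 = 11:14 AM on Jun 20.
+5 hours 57 minutes → arrive 5:11 PM UTC on Jun 20.
Flight 2 lands earlier by 1 hour 43 minutes.

the second, by 1 hour 43 minutes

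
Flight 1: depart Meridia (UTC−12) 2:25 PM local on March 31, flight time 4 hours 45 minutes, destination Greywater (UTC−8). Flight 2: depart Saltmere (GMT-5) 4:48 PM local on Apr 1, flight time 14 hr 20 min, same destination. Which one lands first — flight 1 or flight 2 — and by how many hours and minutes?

the first, by 28 hours 58 minutes

Flight 1 in UTC: 2:25 PM + 12:00 = 2:25 AM on Apr 1.
+4 hours and 45 minutes → arrive 7:10 AM UTC on Apr 1.
Flight 2 in UTC: 4:48 PM + 5:00 = 9:48 PM on Apr 1.
+14 hours and 20 minutes → arrive 12:08 PM UTC on Apr 2.
Flight 1 lands earlier by 28 hours 58 minutes.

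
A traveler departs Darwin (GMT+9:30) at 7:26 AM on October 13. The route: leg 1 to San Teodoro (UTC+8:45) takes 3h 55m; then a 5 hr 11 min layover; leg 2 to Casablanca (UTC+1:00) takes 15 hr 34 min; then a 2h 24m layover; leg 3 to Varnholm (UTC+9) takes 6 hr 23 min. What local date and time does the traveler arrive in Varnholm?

Convert departure to UTC: 7:26 AM − 9:30 = 9:56 PM UTC on Oct 12.
Add 3 hours and 55 minutes leg 1 → 1:51 AM UTC (Oct 13).
Add 5 hours 11 minutes layover in San Teodoro → 7:02 AM UTC.
Add 15 hours 34 minutes leg 2 → 10:36 PM UTC.
Add 2 hours 24 minutes layover in Casablanca → 1:00 AM UTC (Oct 14).
Add 6 hours 23 minutes leg 3 → 7:23 AM UTC.
Varnholm is UTC+9:00, so local arrival = 7:23 AM + 9:00 = 4:23 PM on Oct 14.

4:23 PM on Oct 14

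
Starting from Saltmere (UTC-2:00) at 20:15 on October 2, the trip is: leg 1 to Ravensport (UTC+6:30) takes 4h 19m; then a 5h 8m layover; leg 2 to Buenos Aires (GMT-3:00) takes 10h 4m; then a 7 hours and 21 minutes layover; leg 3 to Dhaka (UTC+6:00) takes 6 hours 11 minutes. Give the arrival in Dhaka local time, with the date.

13:18 on October 4

Convert departure to UTC: 20:15 + 2:00 = 22:15 UTC on Oct 2.
Add 4 hours and 19 minutes leg 1 → 02:34 UTC (Oct 3).
Add 5 hours and 8 minutes layover in Ravensport → 07:42 UTC.
Add 10 hours 4 minutes leg 2 → 17:46 UTC.
Add 7 hours 21 minutes layover in Buenos Aires → 01:07 UTC (Oct 4).
Add 6 hours and 11 minutes leg 3 → 07:18 UTC.
Dhaka is UTC+6:00, so local arrival = 07:18 + 6:00 = 13:18 on Oct 4.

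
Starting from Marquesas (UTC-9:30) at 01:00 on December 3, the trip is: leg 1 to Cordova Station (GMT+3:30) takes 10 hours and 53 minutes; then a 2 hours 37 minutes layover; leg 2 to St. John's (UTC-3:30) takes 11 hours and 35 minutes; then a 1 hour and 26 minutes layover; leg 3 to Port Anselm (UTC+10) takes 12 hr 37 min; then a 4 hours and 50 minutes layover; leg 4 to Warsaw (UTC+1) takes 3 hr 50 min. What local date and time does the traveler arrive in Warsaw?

Convert departure to UTC: 01:00 + 9:30 = 10:30 UTC on Dec 3.
Add 10 hours and 53 minutes leg 1 → 21:23 UTC.
Add 2 hours 37 minutes layover in Cordova Station → 00:00 UTC (Dec 4).
Add 11 hours 35 minutes leg 2 → 11:35 UTC.
Add 1 hour 26 minutes layover in St. John's → 13:01 UTC.
Add 12 hours 37 minutes leg 3 → 01:38 UTC (Dec 5).
Add 4 hours 50 minutes layover in Port Anselm → 06:28 UTC.
Add 3 hours and 50 minutes leg 4 → 10:18 UTC.
Warsaw is UTC+1:00, so local arrival = 10:18 + 1:00 = 11:18 on Dec 5.

11:18 on December 5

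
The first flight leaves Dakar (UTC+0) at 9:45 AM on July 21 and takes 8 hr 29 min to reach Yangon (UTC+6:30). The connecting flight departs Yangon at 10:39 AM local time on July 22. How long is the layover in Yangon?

9 hours 55 minutes

Dakar is at UTC+0, so departure is already 9:45 AM UTC on Jul 21.
Add 8 hours and 29 minutes flight time → 6:14 PM UTC.
Yangon is UTC+6:30, so local arrival = 6:14 PM + 6:30 = 12:44 AM on Jul 22.
Layover = 10:39 AM − 12:44 AM = 9 hours 55 minutes.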